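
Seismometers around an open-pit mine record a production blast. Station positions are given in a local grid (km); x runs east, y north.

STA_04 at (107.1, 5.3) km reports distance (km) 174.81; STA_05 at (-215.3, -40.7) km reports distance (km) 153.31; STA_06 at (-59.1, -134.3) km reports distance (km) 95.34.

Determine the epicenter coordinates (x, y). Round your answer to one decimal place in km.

Circle about each station: (x − 107.1)² + (y − 5.3)² = 174.81²; (x + 215.3)² + (y + 40.7)² = 153.31²; (x + 59.1)² + (y + 134.3)² = 95.34².
Subtracting the STA_04 equation from the STA_05 and STA_06 equations removes the quadratic terms:
-644.8 x − 92.0 y = 43566.66
-332.4 x − 279.2 y = 31499.62
Solving the 2×2 system: x ≈ -62.0, y ≈ -39.0 km.

(-62.0, -39.0)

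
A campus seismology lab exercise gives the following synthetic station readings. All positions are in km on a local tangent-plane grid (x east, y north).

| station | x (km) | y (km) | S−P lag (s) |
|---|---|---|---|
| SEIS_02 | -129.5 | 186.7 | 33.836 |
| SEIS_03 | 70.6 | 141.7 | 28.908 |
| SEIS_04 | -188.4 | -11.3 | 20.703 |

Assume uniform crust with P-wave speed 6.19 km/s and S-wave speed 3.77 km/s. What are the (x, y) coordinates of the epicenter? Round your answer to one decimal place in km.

Distance from S−P lag: d = Δt · v_P v_S / (v_P − v_S) = Δt · (6.19·3.77)/(6.19−3.77) ≈ 9.6431·Δt.
So d_SEIS_02 = 326.28, d_SEIS_03 = 278.76, d_SEIS_04 = 199.64 km.
Circle about each station: (x + 129.5)² + (y − 186.7)² = 326.28²; (x − 70.6)² + (y − 141.7)² = 278.76²; (x + 188.4)² + (y + 11.3)² = 199.64².
Subtracting the SEIS_02 equation from the SEIS_03 and SEIS_04 equations removes the quadratic terms:
400.2 x − 90.0 y = 2187.61
-117.8 x − 396.0 y = 50597.62
Solving the 2×2 system: x ≈ -21.8, y ≈ -121.3 km.

-21.8 km east, -121.3 km north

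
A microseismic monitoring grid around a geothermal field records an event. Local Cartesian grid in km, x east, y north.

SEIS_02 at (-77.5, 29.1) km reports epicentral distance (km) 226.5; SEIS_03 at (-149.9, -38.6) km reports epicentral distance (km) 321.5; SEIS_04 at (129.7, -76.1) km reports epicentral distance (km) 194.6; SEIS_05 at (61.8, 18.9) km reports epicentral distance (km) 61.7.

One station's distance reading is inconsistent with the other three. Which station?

Solve using three stations at a time. Using SEIS_02, SEIS_03, SEIS_04 (subtract circle equations pairwise → linear system) gives (x, y) ≈ (130.6, 118.5).
Distances from that point to each station vs reported:
  SEIS_02: calculated 226.5 vs reported 226.5 → residual 0.0 km
  SEIS_03: calculated 321.5 vs reported 321.5 → residual 0.0 km
  SEIS_04: calculated 194.6 vs reported 194.6 → residual 0.0 km
  SEIS_05: calculated 121.0 vs reported 61.7 → residual 59.3 km
SEIS_02, SEIS_03, SEIS_04 are mutually consistent (residuals ≈ 0); SEIS_05 is off by 59.3 km.

SEIS_05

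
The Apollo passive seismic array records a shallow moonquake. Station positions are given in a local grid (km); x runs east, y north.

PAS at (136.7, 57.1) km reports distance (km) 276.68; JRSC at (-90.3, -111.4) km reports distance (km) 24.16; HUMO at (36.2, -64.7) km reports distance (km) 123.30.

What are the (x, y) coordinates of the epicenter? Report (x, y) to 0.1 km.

Circle about each station: (x − 136.7)² + (y − 57.1)² = 276.68²; (x + 90.3)² + (y + 111.4)² = 24.16²; (x − 36.2)² + (y + 64.7)² = 123.30².
Subtracting the PAS equation from the JRSC and HUMO equations removes the quadratic terms:
-454.0 x − 337.0 y = 74584.87
-201.0 x − 243.6 y = 44898.16
Solving the 2×2 system: x ≈ -70.9, y ≈ -125.8 km.
Check against PAS (with the unrounded x, y): √((x − 136.7)²+(y − 57.1)²) = 276.68 ≈ 276.68 km. ✓

(-70.9, -125.8)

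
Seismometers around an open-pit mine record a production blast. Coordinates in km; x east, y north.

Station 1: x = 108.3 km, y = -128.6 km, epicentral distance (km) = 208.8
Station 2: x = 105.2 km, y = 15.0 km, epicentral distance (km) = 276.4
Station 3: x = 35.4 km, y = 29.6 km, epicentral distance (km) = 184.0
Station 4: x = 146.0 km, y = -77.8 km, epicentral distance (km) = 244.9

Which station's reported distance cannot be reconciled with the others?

Solve using three stations at a time. Using Station 1, Station 3, Station 4 (subtract circle equations pairwise → linear system) gives (x, y) ≈ (-98.3, -97.1).
Distances from that point to each station vs reported:
  Station 1: calculated 209.0 vs reported 208.8 → residual 0.2 km
  Station 2: calculated 232.3 vs reported 276.4 → residual 44.1 km
  Station 3: calculated 184.2 vs reported 184.0 → residual 0.2 km
  Station 4: calculated 245.0 vs reported 244.9 → residual 0.1 km
Station 1, Station 3, Station 4 are mutually consistent (residuals ≈ 0); Station 2 is off by 44.1 km.

Station 2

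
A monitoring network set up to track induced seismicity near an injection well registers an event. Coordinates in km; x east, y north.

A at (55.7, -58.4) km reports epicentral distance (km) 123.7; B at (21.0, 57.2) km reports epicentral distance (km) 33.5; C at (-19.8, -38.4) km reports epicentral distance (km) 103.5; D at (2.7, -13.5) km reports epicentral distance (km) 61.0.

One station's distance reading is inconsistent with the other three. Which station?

C

Solve using three stations at a time. Using A, B, D (subtract circle equations pairwise → linear system) gives (x, y) ≈ (-10.6, 46.0).
Distances from that point to each station vs reported:
  A: calculated 123.7 vs reported 123.7 → residual 0.0 km
  B: calculated 33.5 vs reported 33.5 → residual 0.0 km
  C: calculated 84.9 vs reported 103.5 → residual 18.6 km
  D: calculated 61.0 vs reported 61.0 → residual 0.0 km
A, B, D are mutually consistent (residuals ≈ 0); C is off by 18.6 km.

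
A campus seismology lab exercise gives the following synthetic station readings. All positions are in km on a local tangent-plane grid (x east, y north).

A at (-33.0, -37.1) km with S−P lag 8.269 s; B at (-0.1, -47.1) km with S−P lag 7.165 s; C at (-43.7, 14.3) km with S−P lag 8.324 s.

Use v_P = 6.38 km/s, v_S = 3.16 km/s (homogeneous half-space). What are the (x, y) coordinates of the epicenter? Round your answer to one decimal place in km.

Distance from S−P lag: d = Δt · v_P v_S / (v_P − v_S) = Δt · (6.38·3.16)/(6.38−3.16) ≈ 6.2611·Δt.
So d_A = 51.77, d_B = 44.86, d_C = 52.12 km.
Circle about each station: (x + 33.0)² + (y + 37.1)² = 51.77²; (x + 0.1)² + (y + 47.1)² = 44.86²; (x + 43.7)² + (y − 14.3)² = 52.12².
Subtracting the A equation from the B and C equations removes the quadratic terms:
65.8 x − 20.0 y = 420.72
-21.4 x + 102.8 y = -387.59
Solving the 2×2 system: x ≈ 5.6, y ≈ -2.6 km.

5.6 km east, -2.6 km north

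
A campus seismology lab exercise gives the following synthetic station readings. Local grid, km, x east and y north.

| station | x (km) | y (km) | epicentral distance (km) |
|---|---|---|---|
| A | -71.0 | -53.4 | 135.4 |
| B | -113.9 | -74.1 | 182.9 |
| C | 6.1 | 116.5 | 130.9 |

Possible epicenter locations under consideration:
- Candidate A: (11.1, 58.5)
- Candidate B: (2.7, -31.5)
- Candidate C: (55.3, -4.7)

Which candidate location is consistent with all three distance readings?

Candidate C

For each candidate, compare |candidate − station| to the reported distance:
Candidate A: residuals A 3.4, B 0.7, C 72.7 → max 72.7 km
Candidate B: residuals A 58.5, B 58.8, C 17.1 → max 58.8 km
Candidate C: residuals A 0.0, B 0.0, C 0.1 → max 0.1 km
Only Candidate C has all residuals ≈ 0.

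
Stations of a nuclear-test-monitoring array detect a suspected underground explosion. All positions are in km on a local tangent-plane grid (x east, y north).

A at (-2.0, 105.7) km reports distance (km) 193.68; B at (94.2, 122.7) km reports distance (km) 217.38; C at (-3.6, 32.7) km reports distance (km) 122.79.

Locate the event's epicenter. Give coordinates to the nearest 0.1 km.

30.7 km east, -85.2 km north

Circle about each station: (x + 2.0)² + (y − 105.7)² = 193.68²; (x − 94.2)² + (y − 122.7)² = 217.38²; (x + 3.6)² + (y − 32.7)² = 122.79².
Subtracting pairs of circle equations eliminates x²+y² and gives linear equations (the radical axes):
192.4 x + 34.0 y = 3010.32
-3.2 x − 146.0 y = 12340.32
Solving the 2×2 system: x ≈ 30.7, y ≈ -85.2 km.
Check against A (with the unrounded x, y): √((x + 2.0)²+(y − 105.7)²) = 193.68 ≈ 193.68 km. ✓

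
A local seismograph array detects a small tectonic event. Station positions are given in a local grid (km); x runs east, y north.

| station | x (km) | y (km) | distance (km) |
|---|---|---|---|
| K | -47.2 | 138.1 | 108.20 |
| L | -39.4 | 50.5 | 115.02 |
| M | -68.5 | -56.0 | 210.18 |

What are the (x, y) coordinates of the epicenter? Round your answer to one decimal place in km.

57.8 km east, 112.0 km north

Circle about each station: (x + 47.2)² + (y − 138.1)² = 108.20²; (x + 39.4)² + (y − 50.5)² = 115.02²; (x + 68.5)² + (y + 56.0)² = 210.18².
Subtracting pairs of circle equations eliminates x²+y² and gives linear equations (the radical axes):
15.6 x − 175.2 y = -18719.20
-42.6 x − 388.2 y = -45939.59
Solving the 2×2 system: x ≈ 57.8, y ≈ 112.0 km.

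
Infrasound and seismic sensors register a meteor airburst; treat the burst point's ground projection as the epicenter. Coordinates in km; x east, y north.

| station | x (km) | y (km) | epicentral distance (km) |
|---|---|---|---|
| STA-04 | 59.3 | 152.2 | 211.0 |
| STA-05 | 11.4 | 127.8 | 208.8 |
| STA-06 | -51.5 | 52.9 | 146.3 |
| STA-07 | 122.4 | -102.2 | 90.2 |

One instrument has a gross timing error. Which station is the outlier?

Solve using three stations at a time. Using STA-04, STA-06, STA-07 (subtract circle equations pairwise → linear system) gives (x, y) ≈ (43.7, -58.2).
Distances from that point to each station vs reported:
  STA-04: calculated 211.0 vs reported 211.0 → residual 0.0 km
  STA-05: calculated 188.8 vs reported 208.8 → residual 20.0 km
  STA-06: calculated 146.3 vs reported 146.3 → residual 0.0 km
  STA-07: calculated 90.2 vs reported 90.2 → residual 0.0 km
STA-04, STA-06, STA-07 are mutually consistent (residuals ≈ 0); STA-05 is off by 20.0 km.

STA-05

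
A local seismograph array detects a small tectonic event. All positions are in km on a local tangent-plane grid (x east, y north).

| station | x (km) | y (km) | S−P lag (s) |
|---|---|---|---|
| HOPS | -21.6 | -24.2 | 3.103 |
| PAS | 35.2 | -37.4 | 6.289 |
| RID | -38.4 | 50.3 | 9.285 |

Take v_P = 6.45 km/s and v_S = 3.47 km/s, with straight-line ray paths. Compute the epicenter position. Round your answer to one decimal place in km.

Distance from S−P lag: d = Δt · v_P v_S / (v_P − v_S) = Δt · (6.45·3.47)/(6.45−3.47) ≈ 7.5106·Δt.
So d_HOPS = 23.31, d_PAS = 47.23, d_RID = 69.74 km.
Circle about each station: (x + 21.6)² + (y + 24.2)² = 23.31²; (x − 35.2)² + (y + 37.4)² = 47.23²; (x + 38.4)² + (y − 50.3)² = 69.74².
Subtracting pairs of circle equations eliminates x²+y² and gives linear equations (the radical axes):
113.6 x − 26.4 y = -101.72
-33.6 x + 149.0 y = -1367.86
Solving the 2×2 system: x ≈ -3.2, y ≈ -9.9 km.

-3.2 km east, -9.9 km north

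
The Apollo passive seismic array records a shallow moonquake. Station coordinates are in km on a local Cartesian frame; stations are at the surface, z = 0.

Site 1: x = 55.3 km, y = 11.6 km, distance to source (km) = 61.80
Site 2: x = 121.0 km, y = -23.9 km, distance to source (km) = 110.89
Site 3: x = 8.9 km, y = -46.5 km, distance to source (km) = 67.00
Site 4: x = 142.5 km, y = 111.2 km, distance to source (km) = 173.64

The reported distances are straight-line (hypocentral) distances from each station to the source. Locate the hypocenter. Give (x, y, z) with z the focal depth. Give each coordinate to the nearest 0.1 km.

Each station gives a sphere (x−x_i)² + (y−y_i)² + z² = d_i² (stations at z=0).
Subtracting the Site 1 sphere from Site 2 and Site 3: z² cancels, leaving linear equations in x and y:
131.4 x − 71.0 y = 3542.21
-92.8 x − 116.2 y = -1620.95
Solving: x ≈ 24.097, y ≈ -5.294 km (keep extra digits for the depth step; rounded: 24.1, -5.3).
Then from the Site 1 sphere: z² = 61.80² − (x − 55.3)² − (y − 11.6)² with x = 24.097, y = -5.294, so z ≈ 50.598 ≈ 50.6 km.
Check against Site 4 (with the unrounded solution): distance 173.64 ≈ 173.64 km. ✓

(24.1, -5.3, 50.6)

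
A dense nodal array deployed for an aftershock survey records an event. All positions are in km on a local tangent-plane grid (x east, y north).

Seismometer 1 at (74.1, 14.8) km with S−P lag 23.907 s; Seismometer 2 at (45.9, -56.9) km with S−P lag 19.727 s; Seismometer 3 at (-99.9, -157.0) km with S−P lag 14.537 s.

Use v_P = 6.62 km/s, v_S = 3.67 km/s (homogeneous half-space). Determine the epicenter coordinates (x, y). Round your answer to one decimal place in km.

-115.5 km east, -38.3 km north

Distance from S−P lag: d = Δt · v_P v_S / (v_P − v_S) = Δt · (6.62·3.67)/(6.62−3.67) ≈ 8.2357·Δt.
So d_Seismometer 1 = 196.89, d_Seismometer 2 = 162.47, d_Seismometer 3 = 119.72 km.
Circle about each station: (x − 74.1)² + (y − 14.8)² = 196.89²; (x − 45.9)² + (y + 56.9)² = 162.47²; (x + 99.9)² + (y + 157.0)² = 119.72².
Subtracting the Seismometer 1 equation from the Seismometer 2 and Seismometer 3 equations removes the quadratic terms:
-56.4 x − 143.4 y = 12003.74
-348.0 x − 343.6 y = 53351.95
Solving the 2×2 system: x ≈ -115.5, y ≈ -38.3 km.
Check against Seismometer 1 (with the unrounded x, y): √((x − 74.1)²+(y − 14.8)²) = 196.91 ≈ 196.89 km. ✓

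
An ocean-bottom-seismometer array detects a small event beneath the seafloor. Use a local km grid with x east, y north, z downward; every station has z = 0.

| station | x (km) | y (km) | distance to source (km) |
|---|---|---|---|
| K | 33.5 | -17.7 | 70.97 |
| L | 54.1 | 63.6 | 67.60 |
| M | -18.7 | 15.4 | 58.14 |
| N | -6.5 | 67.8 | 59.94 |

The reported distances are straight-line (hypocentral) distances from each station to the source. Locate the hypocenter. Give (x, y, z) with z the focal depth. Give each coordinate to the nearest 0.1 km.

Each station gives a sphere (x−x_i)² + (y−y_i)² + z² = d_i² (stations at z=0).
Subtracting the K sphere from L and M: z² cancels, leaving linear equations in x and y:
41.2 x + 162.6 y = 6003.21
-104.4 x + 66.2 y = 807.79
Solving: x ≈ 13.504, y ≈ 33.498 km (keep extra digits for the depth step; rounded: 13.5, 33.5).
Then from the K sphere: z² = 70.97² − (x − 33.5)² − (y + 17.7)² with x = 13.504, y = 33.498, so z ≈ 44.896 ≈ 44.9 km.
Check against N (with the unrounded solution): distance 59.94 ≈ 59.94 km. ✓

x ≈ 13.5 km, y ≈ 33.5 km, depth ≈ 44.9 km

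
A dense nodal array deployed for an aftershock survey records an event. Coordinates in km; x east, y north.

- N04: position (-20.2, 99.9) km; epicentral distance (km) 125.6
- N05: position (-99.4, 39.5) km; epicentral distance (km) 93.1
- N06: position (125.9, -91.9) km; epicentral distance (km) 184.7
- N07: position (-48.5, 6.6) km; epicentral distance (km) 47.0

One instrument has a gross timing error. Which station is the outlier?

N04

Solve using three stations at a time. Using N05, N06, N07 (subtract circle equations pairwise → linear system) gives (x, y) ≈ (-51.4, -40.2).
Distances from that point to each station vs reported:
  N04: calculated 143.5 vs reported 125.6 → residual 17.9 km
  N05: calculated 93.0 vs reported 93.1 → residual 0.1 km
  N06: calculated 184.7 vs reported 184.7 → residual 0.0 km
  N07: calculated 46.9 vs reported 47.0 → residual 0.1 km
N05, N06, N07 are mutually consistent (residuals ≈ 0); N04 is off by 17.9 km.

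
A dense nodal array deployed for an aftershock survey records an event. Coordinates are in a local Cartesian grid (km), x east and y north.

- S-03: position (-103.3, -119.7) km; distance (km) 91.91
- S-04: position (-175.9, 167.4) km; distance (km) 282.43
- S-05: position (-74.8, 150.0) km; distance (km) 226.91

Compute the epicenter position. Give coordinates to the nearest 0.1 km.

Circle about each station: (x + 103.3)² + (y + 119.7)² = 91.91²; (x + 175.9)² + (y − 167.4)² = 282.43²; (x + 74.8)² + (y − 150.0)² = 226.91².
Subtracting the S-03 equation from the S-04 and S-05 equations removes the quadratic terms:
-145.2 x + 574.2 y = -37354.67
57.0 x + 539.4 y = -39944.64
Solving the 2×2 system: x ≈ -25.1, y ≈ -71.4 km.

(-25.1, -71.4)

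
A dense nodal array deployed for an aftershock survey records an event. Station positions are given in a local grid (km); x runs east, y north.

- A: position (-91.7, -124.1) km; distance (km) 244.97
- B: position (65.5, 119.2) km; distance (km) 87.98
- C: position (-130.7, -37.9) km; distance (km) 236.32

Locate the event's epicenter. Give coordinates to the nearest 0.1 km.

93.8 km east, 35.9 km north

Circle about each station: (x + 91.7)² + (y + 124.1)² = 244.97²; (x − 65.5)² + (y − 119.2)² = 87.98²; (x + 130.7)² + (y + 37.9)² = 236.32².
Subtracting pairs of circle equations eliminates x²+y² and gives linear equations (the radical axes):
314.4 x + 486.6 y = 46959.01
-78.0 x + 172.4 y = -1127.64
Solving the 2×2 system: x ≈ 93.8, y ≈ 35.9 km.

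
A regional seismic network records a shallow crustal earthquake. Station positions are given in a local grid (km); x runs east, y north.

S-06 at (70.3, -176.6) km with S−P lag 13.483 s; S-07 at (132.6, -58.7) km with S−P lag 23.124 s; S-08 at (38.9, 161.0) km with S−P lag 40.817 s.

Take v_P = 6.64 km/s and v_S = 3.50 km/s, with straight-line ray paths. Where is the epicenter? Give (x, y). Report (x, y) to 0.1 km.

Distance from S−P lag: d = Δt · v_P v_S / (v_P − v_S) = Δt · (6.64·3.50)/(6.64−3.50) ≈ 7.4013·Δt.
So d_S-06 = 99.79, d_S-07 = 171.15, d_S-08 = 302.10 km.
Circle about each station: (x − 70.3)² + (y + 176.6)² = 99.79²; (x − 132.6)² + (y + 58.7)² = 171.15²; (x − 38.9)² + (y − 161.0)² = 302.10².
Subtracting pairs of circle equations eliminates x²+y² and gives linear equations (the radical axes):
124.6 x + 235.8 y = -34435.48
-62.8 x + 675.2 y = -90001.81
Solving the 2×2 system: x ≈ -20.5, y ≈ -135.2 km.

-20.5 km east, -135.2 km north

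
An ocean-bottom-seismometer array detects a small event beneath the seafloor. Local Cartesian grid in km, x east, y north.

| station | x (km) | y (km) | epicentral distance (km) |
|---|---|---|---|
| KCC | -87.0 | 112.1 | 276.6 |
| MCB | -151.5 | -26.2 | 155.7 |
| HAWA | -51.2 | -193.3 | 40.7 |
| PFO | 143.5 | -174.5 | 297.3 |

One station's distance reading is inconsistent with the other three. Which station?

PFO

Solve using three stations at a time. Using KCC, MCB, HAWA (subtract circle equations pairwise → linear system) gives (x, y) ≈ (-79.8, -164.4).
Distances from that point to each station vs reported:
  KCC: calculated 276.6 vs reported 276.6 → residual 0.0 km
  MCB: calculated 155.7 vs reported 155.7 → residual 0.0 km
  HAWA: calculated 40.7 vs reported 40.7 → residual 0.0 km
  PFO: calculated 223.5 vs reported 297.3 → residual 73.8 km
KCC, MCB, HAWA are mutually consistent (residuals ≈ 0); PFO is off by 73.8 km.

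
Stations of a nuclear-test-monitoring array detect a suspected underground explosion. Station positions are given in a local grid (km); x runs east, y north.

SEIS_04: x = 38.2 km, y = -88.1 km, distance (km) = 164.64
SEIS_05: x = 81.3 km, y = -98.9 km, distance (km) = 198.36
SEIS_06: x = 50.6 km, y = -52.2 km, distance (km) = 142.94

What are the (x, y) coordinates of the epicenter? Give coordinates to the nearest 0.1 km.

x ≈ -45.3 km, y ≈ 53.8 km

Circle about each station: (x − 38.2)² + (y + 88.1)² = 164.64²; (x − 81.3)² + (y + 98.9)² = 198.36²; (x − 50.6)² + (y + 52.2)² = 142.94².
Subtracting the SEIS_04 equation from the SEIS_05 and SEIS_06 equations removes the quadratic terms:
86.2 x − 21.6 y = -5070.31
24.8 x + 71.8 y = 2738.84
Solving the 2×2 system: x ≈ -45.3, y ≈ 53.8 km.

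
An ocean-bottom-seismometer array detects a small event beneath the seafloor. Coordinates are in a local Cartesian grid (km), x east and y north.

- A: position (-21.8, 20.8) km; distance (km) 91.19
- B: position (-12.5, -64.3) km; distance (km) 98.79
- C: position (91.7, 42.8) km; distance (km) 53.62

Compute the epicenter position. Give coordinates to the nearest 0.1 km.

Circle about each station: (x + 21.8)² + (y − 20.8)² = 91.19²; (x + 12.5)² + (y + 64.3)² = 98.79²; (x − 91.7)² + (y − 42.8)² = 53.62².
Subtracting the A equation from the B and C equations removes the quadratic terms:
18.6 x − 170.2 y = 1939.01
227.0 x + 44.0 y = 14773.36
Solving the 2×2 system: x ≈ 65.9, y ≈ -4.2 km.
Check against A (with the unrounded x, y): √((x + 21.8)²+(y − 20.8)²) = 91.18 ≈ 91.19 km. ✓

(65.9, -4.2)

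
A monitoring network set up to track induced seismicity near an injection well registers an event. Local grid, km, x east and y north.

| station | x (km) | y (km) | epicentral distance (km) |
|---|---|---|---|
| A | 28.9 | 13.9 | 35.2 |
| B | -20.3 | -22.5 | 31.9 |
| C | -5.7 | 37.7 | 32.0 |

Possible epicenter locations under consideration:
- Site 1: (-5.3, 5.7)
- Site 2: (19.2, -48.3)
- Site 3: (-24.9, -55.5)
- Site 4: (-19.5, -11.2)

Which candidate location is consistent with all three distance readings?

For each candidate, compare |candidate − station| to the reported distance:
Site 1: residuals A 0.0, B 0.0, C 0.0 → max 0.0 km
Site 2: residuals A 27.8, B 15.3, C 57.5 → max 57.5 km
Site 3: residuals A 52.6, B 1.4, C 63.2 → max 63.2 km
Site 4: residuals A 19.3, B 20.6, C 18.8 → max 20.6 km
Only Site 1 has all residuals ≈ 0.

Site 1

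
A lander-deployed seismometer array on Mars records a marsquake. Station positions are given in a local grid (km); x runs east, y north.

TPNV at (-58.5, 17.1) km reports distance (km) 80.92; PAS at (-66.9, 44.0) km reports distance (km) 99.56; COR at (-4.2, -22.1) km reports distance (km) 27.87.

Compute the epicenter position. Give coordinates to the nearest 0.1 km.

Circle about each station: (x + 58.5)² + (y − 17.1)² = 80.92²; (x + 66.9)² + (y − 44.0)² = 99.56²; (x + 4.2)² + (y + 22.1)² = 27.87².
Subtracting the TPNV equation from the PAS and COR equations removes the quadratic terms:
-16.8 x + 53.8 y = -667.20
108.6 x − 78.4 y = 2562.70
Solving the 2×2 system: x ≈ 18.9, y ≈ -6.5 km.

18.9 km east, -6.5 km north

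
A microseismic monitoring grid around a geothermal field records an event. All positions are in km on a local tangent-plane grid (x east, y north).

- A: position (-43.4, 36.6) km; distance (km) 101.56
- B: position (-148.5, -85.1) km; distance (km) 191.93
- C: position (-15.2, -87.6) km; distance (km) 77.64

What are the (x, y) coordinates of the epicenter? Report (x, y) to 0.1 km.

Circle about each station: (x + 43.4)² + (y − 36.6)² = 101.56²; (x + 148.5)² + (y + 85.1)² = 191.93²; (x + 15.2)² + (y + 87.6)² = 77.64².
Subtracting pairs of circle equations eliminates x²+y² and gives linear equations (the radical axes):
-210.2 x − 243.4 y = -451.55
56.4 x − 248.4 y = 8968.14
Solving the 2×2 system: x ≈ 34.8, y ≈ -28.2 km.
Check against A (with the unrounded x, y): √((x + 43.4)²+(y − 36.6)²) = 101.56 ≈ 101.56 km. ✓

x ≈ 34.8 km, y ≈ -28.2 km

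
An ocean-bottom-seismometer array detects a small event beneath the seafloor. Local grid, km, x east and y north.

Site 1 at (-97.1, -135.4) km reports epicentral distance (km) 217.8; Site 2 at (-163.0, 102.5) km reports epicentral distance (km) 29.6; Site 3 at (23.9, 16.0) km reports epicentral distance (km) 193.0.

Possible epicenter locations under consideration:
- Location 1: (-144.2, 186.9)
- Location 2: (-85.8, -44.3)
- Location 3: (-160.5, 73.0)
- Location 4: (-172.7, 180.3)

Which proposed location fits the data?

For each candidate, compare |candidate − station| to the reported distance:
Location 1: residuals Site 1 107.9, Site 2 56.9, Site 3 46.7 → max 107.9 km
Location 2: residuals Site 1 126.0, Site 2 136.3, Site 3 67.8 → max 136.3 km
Location 3: residuals Site 1 0.0, Site 2 0.0, Site 3 0.0 → max 0.0 km
Location 4: residuals Site 1 106.8, Site 2 48.8, Site 3 63.2 → max 106.8 km
Only Location 3 has all residuals ≈ 0.

Location 3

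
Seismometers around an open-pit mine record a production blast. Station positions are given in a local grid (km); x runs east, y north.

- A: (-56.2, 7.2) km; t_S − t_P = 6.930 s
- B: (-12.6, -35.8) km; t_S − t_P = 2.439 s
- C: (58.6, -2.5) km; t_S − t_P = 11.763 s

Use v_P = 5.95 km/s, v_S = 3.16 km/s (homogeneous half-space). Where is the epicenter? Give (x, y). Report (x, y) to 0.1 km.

(-18.6, -20.5)

Distance from S−P lag: d = Δt · v_P v_S / (v_P − v_S) = Δt · (5.95·3.16)/(5.95−3.16) ≈ 6.7391·Δt.
So d_A = 46.70, d_B = 16.44, d_C = 79.27 km.
Circle about each station: (x + 56.2)² + (y − 7.2)² = 46.70²; (x + 12.6)² + (y + 35.8)² = 16.44²; (x − 58.6)² + (y + 2.5)² = 79.27².
Subtracting pairs of circle equations eliminates x²+y² and gives linear equations (the radical axes):
87.2 x − 86.0 y = 140.74
229.6 x − 19.4 y = -3872.91
Solving the 2×2 system: x ≈ -18.6, y ≈ -20.5 km.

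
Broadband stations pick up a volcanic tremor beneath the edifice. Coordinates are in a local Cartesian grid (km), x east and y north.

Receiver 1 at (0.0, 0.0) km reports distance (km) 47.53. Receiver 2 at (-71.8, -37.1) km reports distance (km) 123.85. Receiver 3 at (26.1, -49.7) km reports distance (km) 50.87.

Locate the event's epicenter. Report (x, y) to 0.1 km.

47.4 km east, -3.5 km north

Circle about each station: x² + y² = 47.53²; (x + 71.8)² + (y + 37.1)² = 123.85²; (x − 26.1)² + (y + 49.7)² = 50.87².
Subtracting the Receiver 1 equation from the Receiver 2 and Receiver 3 equations removes the quadratic terms:
-143.6 x − 74.2 y = -6548.07
52.2 x − 99.4 y = 2822.64
Solving the 2×2 system: x ≈ 47.4, y ≈ -3.5 km.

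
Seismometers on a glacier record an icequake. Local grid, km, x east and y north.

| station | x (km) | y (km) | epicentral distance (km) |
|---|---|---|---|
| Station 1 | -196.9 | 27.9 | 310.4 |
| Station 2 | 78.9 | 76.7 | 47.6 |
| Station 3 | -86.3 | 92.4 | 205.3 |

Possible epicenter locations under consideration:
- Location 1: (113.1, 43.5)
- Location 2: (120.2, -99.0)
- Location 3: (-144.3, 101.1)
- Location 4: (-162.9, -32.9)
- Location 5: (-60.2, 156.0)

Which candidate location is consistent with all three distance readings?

For each candidate, compare |candidate − station| to the reported distance:
Location 1: residuals Station 1 0.0, Station 2 0.1, Station 3 0.0 → max 0.1 km
Location 2: residuals Station 1 31.1, Station 2 132.9, Station 3 76.3 → max 132.9 km
Location 3: residuals Station 1 220.3, Station 2 176.9, Station 3 146.7 → max 220.3 km
Location 4: residuals Station 1 240.7, Station 2 217.9, Station 3 58.4 → max 240.7 km
Location 5: residuals Station 1 123.1, Station 2 112.5, Station 3 136.6 → max 136.6 km
Only Location 1 has all residuals ≈ 0.

Location 1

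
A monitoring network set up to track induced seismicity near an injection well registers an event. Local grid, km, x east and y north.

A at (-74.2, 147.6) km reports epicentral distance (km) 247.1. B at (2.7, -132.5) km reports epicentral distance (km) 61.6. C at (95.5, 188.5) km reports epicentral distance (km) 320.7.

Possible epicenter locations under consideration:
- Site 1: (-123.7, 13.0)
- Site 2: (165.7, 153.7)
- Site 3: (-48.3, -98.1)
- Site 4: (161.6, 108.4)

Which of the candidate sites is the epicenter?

Site 3

For each candidate, compare |candidate − station| to the reported distance:
Site 1: residuals A 103.7, B 131.1, C 39.9 → max 131.1 km
Site 2: residuals A 7.1, B 267.8, C 242.3 → max 267.8 km
Site 3: residuals A 0.0, B 0.1, C 0.0 → max 0.1 km
Site 4: residuals A 8.1, B 227.0, C 216.8 → max 227.0 km
Only Site 3 has all residuals ≈ 0.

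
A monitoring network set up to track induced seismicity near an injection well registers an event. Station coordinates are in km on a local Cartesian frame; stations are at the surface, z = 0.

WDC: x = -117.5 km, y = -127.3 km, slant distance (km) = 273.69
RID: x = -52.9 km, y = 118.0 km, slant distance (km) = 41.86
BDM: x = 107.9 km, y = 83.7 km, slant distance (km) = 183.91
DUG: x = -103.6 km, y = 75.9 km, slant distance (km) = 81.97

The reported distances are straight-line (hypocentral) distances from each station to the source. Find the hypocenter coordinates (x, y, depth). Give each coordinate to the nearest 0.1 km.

Each station gives a sphere (x−x_i)² + (y−y_i)² + z² = d_i² (stations at z=0).
Subtracting the WDC sphere from RID and BDM: z² cancels, leaving linear equations in x and y:
129.2 x + 490.6 y = 59864.83
450.8 x + 422.0 y = 29719.89
Solving: x ≈ -64.105, y ≈ 138.906 km (keep extra digits for the depth step; rounded: -64.1, 138.9).
Then from the WDC sphere: z² = 273.69² − (x + 117.5)² − (y + 127.3)² with x = -64.105, y = 138.906, so z ≈ 34.490 ≈ 34.5 km.

(-64.1, 138.9, 34.5)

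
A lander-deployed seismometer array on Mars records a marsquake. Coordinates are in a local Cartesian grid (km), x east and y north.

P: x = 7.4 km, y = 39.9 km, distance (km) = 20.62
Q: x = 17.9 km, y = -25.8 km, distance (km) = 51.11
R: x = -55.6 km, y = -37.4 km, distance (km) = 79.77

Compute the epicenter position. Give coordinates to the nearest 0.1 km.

-1.7 km east, 21.4 km north

Circle about each station: (x − 7.4)² + (y − 39.9)² = 20.62²; (x − 17.9)² + (y + 25.8)² = 51.11²; (x + 55.6)² + (y + 37.4)² = 79.77².
Subtracting the P equation from the Q and R equations removes the quadratic terms:
21.0 x − 131.4 y = -2847.77
-126.0 x − 154.6 y = -3094.72
Solving the 2×2 system: x ≈ -1.7, y ≈ 21.4 km.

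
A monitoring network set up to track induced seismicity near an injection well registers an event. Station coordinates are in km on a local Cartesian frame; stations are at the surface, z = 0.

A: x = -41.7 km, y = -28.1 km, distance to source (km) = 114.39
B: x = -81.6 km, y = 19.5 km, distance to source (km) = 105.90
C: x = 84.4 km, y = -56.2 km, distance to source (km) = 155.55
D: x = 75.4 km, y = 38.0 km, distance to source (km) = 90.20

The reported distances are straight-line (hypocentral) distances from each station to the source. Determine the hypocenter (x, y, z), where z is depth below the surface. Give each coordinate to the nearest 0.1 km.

(2.0, 68.7, 42.5)

Each station gives a sphere (x−x_i)² + (y−y_i)² + z² = d_i² (stations at z=0).
Subtracting the A sphere from B and C: z² cancels, leaving linear equations in x and y:
-79.8 x + 95.2 y = 6380.57
252.2 x − 56.2 y = -3357.43
Solving: x ≈ 1.995, y ≈ 68.695 km (keep extra digits for the depth step; rounded: 2.0, 68.7).
Then from the A sphere: z² = 114.39² − (x + 41.7)² − (y + 28.1)² with x = 1.995, y = 68.695, so z ≈ 42.503 ≈ 42.5 km.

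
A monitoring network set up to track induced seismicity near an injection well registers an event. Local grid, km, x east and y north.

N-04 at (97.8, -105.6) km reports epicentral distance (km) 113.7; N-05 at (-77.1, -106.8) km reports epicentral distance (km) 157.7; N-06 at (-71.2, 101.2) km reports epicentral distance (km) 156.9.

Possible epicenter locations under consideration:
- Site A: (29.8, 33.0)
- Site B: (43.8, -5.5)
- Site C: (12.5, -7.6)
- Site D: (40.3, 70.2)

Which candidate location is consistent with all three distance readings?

For each candidate, compare |candidate − station| to the reported distance:
Site A: residuals N-04 40.7, N-05 18.3, N-06 35.0 → max 40.7 km
Site B: residuals N-04 0.0, N-05 0.0, N-06 0.0 → max 0.0 km
Site C: residuals N-04 16.2, N-05 24.0, N-06 19.6 → max 24.0 km
Site D: residuals N-04 71.3, N-05 54.7, N-06 41.2 → max 71.3 km
Only Site B has all residuals ≈ 0.

Site B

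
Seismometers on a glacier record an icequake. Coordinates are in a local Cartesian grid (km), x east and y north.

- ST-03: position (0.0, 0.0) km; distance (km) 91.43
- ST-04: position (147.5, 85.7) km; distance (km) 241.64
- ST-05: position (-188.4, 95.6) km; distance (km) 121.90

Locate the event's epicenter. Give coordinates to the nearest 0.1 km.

Circle about each station: x² + y² = 91.43²; (x − 147.5)² + (y − 85.7)² = 241.64²; (x + 188.4)² + (y − 95.6)² = 121.90².
Subtracting the ST-03 equation from the ST-04 and ST-05 equations removes the quadratic terms:
295.0 x + 171.4 y = -20929.70
-376.8 x + 191.2 y = 38133.75
Solving the 2×2 system: x ≈ -87.1, y ≈ 27.8 km.

-87.1 km east, 27.8 km north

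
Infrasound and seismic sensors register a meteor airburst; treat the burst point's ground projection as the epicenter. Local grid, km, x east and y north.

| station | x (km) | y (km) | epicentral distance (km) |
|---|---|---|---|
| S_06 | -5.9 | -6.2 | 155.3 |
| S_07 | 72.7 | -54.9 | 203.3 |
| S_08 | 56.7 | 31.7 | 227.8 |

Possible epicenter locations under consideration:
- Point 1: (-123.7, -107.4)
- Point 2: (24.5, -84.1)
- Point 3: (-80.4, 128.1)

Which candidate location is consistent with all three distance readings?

For each candidate, compare |candidate − station| to the reported distance:
Point 1: residuals S_06 0.0, S_07 0.0, S_08 0.0 → max 0.0 km
Point 2: residuals S_06 71.7, S_07 146.9, S_08 107.6 → max 146.9 km
Point 3: residuals S_06 1.7, S_07 35.3, S_08 60.2 → max 60.2 km
Only Point 1 has all residuals ≈ 0.

Point 1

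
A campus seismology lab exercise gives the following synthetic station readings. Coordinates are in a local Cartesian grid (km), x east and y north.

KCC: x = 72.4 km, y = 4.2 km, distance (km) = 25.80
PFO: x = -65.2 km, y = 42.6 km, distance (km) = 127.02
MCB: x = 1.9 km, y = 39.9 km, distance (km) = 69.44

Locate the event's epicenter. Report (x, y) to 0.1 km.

Circle about each station: (x − 72.4)² + (y − 4.2)² = 25.80²; (x + 65.2)² + (y − 42.6)² = 127.02²; (x − 1.9)² + (y − 39.9)² = 69.44².
Subtracting the KCC equation from the PFO and MCB equations removes the quadratic terms:
-275.2 x + 76.8 y = -14662.04
-141.0 x + 71.4 y = -7820.05
Solving the 2×2 system: x ≈ 50.6, y ≈ -9.6 km.
Check against KCC (with the unrounded x, y): √((x − 72.4)²+(y − 4.2)²) = 25.81 ≈ 25.80 km. ✓

50.6 km east, -9.6 km north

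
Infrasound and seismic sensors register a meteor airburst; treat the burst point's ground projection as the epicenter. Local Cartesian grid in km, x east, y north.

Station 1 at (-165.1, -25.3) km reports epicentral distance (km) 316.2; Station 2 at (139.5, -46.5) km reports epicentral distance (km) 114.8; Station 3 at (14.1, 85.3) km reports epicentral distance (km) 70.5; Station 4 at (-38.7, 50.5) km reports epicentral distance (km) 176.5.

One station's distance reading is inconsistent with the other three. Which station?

Station 3

Solve using three stations at a time. Using Station 1, Station 2, Station 4 (subtract circle equations pairwise → linear system) gives (x, y) ≈ (136.9, 68.3).
Distances from that point to each station vs reported:
  Station 1: calculated 316.2 vs reported 316.2 → residual 0.0 km
  Station 2: calculated 114.9 vs reported 114.8 → residual 0.1 km
  Station 3: calculated 124.0 vs reported 70.5 → residual 53.5 km
  Station 4: calculated 176.5 vs reported 176.5 → residual 0.0 km
Station 1, Station 2, Station 4 are mutually consistent (residuals ≈ 0); Station 3 is off by 53.5 km.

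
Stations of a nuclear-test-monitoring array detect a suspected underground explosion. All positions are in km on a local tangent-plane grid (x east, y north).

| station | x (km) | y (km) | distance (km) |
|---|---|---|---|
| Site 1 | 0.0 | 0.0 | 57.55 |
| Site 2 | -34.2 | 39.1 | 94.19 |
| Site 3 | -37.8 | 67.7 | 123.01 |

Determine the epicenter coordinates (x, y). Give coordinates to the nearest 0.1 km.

Circle about each station: x² + y² = 57.55²; (x + 34.2)² + (y − 39.1)² = 94.19²; (x + 37.8)² + (y − 67.7)² = 123.01².
Subtracting the Site 1 equation from the Site 2 and Site 3 equations removes the quadratic terms:
-68.4 x + 78.2 y = -2861.30
-75.6 x + 135.4 y = -5807.33
Solving the 2×2 system: x ≈ -19.9, y ≈ -54.0 km.

x ≈ -19.9 km, y ≈ -54.0 km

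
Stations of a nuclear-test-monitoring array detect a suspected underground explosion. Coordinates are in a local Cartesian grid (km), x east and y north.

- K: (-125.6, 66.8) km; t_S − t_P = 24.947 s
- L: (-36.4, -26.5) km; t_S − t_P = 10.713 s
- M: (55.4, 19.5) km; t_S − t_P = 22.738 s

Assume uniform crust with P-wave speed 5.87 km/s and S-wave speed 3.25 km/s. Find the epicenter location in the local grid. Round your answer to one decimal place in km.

Distance from S−P lag: d = Δt · v_P v_S / (v_P − v_S) = Δt · (5.87·3.25)/(5.87−3.25) ≈ 7.2815·Δt.
So d_K = 181.65, d_L = 78.01, d_M = 165.57 km.
Circle about each station: (x + 125.6)² + (y − 66.8)² = 181.65²; (x + 36.4)² + (y + 26.5)² = 78.01²; (x − 55.4)² + (y − 19.5)² = 165.57².
Subtracting the K equation from the L and M equations removes the quadratic terms:
178.4 x − 186.6 y = 8700.77
362.0 x − 94.6 y = -11204.89
Solving the 2×2 system: x ≈ -57.5, y ≈ -101.6 km.

-57.5 km east, -101.6 km north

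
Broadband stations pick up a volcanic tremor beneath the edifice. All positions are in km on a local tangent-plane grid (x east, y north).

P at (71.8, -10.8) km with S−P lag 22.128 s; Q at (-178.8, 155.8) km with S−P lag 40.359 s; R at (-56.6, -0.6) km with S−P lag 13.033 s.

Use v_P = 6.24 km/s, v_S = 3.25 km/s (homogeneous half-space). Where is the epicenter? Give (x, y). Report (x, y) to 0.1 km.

x ≈ -56.3 km, y ≈ -89.0 km

Distance from S−P lag: d = Δt · v_P v_S / (v_P − v_S) = Δt · (6.24·3.25)/(6.24−3.25) ≈ 6.7826·Δt.
So d_P = 150.09, d_Q = 273.74, d_R = 88.40 km.
Circle about each station: (x − 71.8)² + (y + 10.8)² = 150.09²; (x + 178.8)² + (y − 155.8)² = 273.74²; (x + 56.6)² + (y + 0.6)² = 88.40².
Subtracting the P equation from the Q and R equations removes the quadratic terms:
-501.2 x + 333.2 y = -1435.38
-256.8 x + 20.4 y = 12644.49
Solving the 2×2 system: x ≈ -56.3, y ≈ -89.0 km.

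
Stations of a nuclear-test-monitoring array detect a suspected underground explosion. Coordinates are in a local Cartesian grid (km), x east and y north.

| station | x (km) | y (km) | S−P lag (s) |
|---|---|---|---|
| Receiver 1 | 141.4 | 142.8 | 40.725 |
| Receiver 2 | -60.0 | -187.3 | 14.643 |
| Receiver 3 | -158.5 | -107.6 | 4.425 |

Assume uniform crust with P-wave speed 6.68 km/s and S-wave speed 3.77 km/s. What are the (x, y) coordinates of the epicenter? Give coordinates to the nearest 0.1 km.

(-130.2, -81.8)

Distance from S−P lag: d = Δt · v_P v_S / (v_P − v_S) = Δt · (6.68·3.77)/(6.68−3.77) ≈ 8.6542·Δt.
So d_Receiver 1 = 352.44, d_Receiver 2 = 126.72, d_Receiver 3 = 38.29 km.
Circle about each station: (x − 141.4)² + (y − 142.8)² = 352.44²; (x + 60.0)² + (y + 187.3)² = 126.72²; (x + 158.5)² + (y + 107.6)² = 38.29².
Subtracting the Receiver 1 equation from the Receiver 2 and Receiver 3 equations removes the quadratic terms:
-402.8 x − 660.2 y = 106451.49
-599.8 x − 500.8 y = 119062.04
Solving the 2×2 system: x ≈ -130.2, y ≈ -81.8 km.
Check against Receiver 1 (with the unrounded x, y): √((x − 141.4)²+(y − 142.8)²) = 352.44 ≈ 352.44 km. ✓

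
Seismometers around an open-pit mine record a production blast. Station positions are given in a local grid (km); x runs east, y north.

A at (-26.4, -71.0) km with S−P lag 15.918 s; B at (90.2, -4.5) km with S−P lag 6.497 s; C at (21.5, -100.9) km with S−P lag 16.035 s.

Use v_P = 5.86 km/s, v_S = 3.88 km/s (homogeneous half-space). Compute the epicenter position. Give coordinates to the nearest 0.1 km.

x ≈ 89.8 km, y ≈ 70.1 km

Distance from S−P lag: d = Δt · v_P v_S / (v_P − v_S) = Δt · (5.86·3.88)/(5.86−3.88) ≈ 11.4832·Δt.
So d_A = 182.79, d_B = 74.61, d_C = 184.13 km.
Circle about each station: (x + 26.4)² + (y + 71.0)² = 182.79²; (x − 90.2)² + (y + 4.5)² = 74.61²; (x − 21.5)² + (y + 100.9)² = 184.13².
Subtracting pairs of circle equations eliminates x²+y² and gives linear equations (the radical axes):
233.2 x + 133.0 y = 30263.86
95.8 x − 59.8 y = 4413.43
Solving the 2×2 system: x ≈ 89.8, y ≈ 70.1 km.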